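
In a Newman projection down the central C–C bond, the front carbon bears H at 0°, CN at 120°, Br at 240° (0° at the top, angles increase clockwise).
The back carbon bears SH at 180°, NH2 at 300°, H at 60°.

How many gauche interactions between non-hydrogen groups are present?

Non-H gauche pairs: CN(120°)/SH(180°); Br(240°)/SH(180°); Br(240°)/NH2(300°) — 3 interactions.

3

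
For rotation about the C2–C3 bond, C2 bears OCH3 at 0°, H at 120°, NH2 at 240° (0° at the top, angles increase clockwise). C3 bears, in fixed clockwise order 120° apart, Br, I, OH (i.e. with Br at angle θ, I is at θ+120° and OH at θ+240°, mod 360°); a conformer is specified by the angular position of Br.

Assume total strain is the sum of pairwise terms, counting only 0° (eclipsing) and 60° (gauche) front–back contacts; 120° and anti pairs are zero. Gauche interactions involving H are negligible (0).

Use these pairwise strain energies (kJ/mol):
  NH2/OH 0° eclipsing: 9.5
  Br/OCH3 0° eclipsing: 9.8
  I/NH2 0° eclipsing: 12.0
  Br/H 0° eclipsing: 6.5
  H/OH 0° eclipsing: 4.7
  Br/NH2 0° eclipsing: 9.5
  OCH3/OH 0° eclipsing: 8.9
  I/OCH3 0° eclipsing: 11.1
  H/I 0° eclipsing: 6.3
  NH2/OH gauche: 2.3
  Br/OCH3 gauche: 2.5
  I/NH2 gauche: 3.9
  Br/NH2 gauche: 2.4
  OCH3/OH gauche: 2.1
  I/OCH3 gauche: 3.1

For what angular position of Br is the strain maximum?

Br at 0° (eclipsed): OCH3–Br eclipsed, H–I eclipsed, NH2–OH eclipsed; 9.8 + 6.3 + 9.5 = 25.6 kJ/mol.
Br at 60° (staggered): OCH3–Br gauche, OCH3–OH gauche, NH2–I gauche, NH2–OH gauche; 2.5 + 2.1 + 3.9 + 2.3 = 10.8 kJ/mol.
Br at 120° (eclipsed): OCH3–OH eclipsed, H–Br eclipsed, NH2–I eclipsed; 8.9 + 6.5 + 12.0 = 27.4 kJ/mol.
Br at 180° (staggered): OCH3–I gauche, OCH3–OH gauche, NH2–Br gauche, NH2–I gauche; 3.1 + 2.1 + 2.4 + 3.9 = 11.5 kJ/mol.
Br at 240° (eclipsed): OCH3–I eclipsed, H–OH eclipsed, NH2–Br eclipsed; 11.1 + 4.7 + 9.5 = 25.3 kJ/mol.
Br at 300° (staggered): OCH3–Br gauche, OCH3–I gauche, NH2–Br gauche, NH2–OH gauche; 2.5 + 3.1 + 2.4 + 2.3 = 10.3 kJ/mol.
The maximum (27.4 kJ/mol) occurs with Br at 120°.

120°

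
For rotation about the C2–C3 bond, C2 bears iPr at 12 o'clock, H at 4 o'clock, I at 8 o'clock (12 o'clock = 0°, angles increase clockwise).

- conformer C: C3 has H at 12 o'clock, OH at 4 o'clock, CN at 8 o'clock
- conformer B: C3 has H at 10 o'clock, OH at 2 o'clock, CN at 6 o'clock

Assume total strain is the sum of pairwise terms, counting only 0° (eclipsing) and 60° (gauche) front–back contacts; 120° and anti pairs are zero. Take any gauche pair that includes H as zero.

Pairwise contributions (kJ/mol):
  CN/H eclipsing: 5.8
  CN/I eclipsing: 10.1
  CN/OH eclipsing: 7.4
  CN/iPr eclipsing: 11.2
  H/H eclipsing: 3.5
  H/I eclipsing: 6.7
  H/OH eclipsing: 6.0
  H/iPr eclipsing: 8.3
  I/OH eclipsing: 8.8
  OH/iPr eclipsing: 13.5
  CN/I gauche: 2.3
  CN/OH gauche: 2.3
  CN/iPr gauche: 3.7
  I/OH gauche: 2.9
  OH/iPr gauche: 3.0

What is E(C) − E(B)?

C (eclipsed): iPr–H eclipsed, H–OH eclipsed, I–CN eclipsed; 8.3 + 6.0 + 10.1 = 24.4 kJ/mol.
B (staggered): iPr–OH gauche, I–CN gauche; 3.0 + 2.3 = 5.3 kJ/mol.
E(C) − E(B) = 24.4 − 5.3 = +19.1 kJ/mol.

+19.1 kJ/mol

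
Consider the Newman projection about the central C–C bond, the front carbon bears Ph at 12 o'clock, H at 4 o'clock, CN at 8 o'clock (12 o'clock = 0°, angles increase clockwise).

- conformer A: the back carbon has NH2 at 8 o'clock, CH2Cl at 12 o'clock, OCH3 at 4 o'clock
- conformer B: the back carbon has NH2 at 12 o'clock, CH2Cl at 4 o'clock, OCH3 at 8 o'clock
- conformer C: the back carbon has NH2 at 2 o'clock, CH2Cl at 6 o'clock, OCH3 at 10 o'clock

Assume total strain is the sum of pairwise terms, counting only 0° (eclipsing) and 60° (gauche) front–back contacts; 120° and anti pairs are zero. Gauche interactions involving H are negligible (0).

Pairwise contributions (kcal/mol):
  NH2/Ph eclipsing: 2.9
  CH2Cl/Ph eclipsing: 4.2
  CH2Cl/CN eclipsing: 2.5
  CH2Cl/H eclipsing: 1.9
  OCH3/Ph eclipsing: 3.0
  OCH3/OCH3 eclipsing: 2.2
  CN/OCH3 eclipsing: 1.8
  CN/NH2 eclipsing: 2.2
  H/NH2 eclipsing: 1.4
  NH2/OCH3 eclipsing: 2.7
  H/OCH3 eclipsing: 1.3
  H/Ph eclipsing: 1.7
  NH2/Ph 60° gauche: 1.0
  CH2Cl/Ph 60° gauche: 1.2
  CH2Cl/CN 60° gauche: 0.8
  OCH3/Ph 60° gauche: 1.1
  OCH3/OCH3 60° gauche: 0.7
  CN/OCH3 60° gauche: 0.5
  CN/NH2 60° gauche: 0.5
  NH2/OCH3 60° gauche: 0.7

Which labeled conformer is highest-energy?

A is eclipsed. Ph at 0° is eclipsed with CH2Cl at 0° (4.2); H at 120° is eclipsed with OCH3 at 120° (1.3); CN at 240° is eclipsed with NH2 at 240° (2.2). Total 7.7 kcal/mol.
B is eclipsed. Ph at 0° is eclipsed with NH2 at 0° (2.9); H at 120° is eclipsed with CH2Cl at 120° (1.9); CN at 240° is eclipsed with OCH3 at 240° (1.8). Total 6.6 kcal/mol.
C is staggered. Ph at 0° is gauche with NH2 at 60° (1.0); Ph at 0° is gauche with OCH3 at 300° (1.1); CN at 240° is gauche with CH2Cl at 180° (0.8); CN at 240° is gauche with OCH3 at 300° (0.5). Total 3.4 kcal/mol.
A has the highest total (7.7 kcal/mol).

A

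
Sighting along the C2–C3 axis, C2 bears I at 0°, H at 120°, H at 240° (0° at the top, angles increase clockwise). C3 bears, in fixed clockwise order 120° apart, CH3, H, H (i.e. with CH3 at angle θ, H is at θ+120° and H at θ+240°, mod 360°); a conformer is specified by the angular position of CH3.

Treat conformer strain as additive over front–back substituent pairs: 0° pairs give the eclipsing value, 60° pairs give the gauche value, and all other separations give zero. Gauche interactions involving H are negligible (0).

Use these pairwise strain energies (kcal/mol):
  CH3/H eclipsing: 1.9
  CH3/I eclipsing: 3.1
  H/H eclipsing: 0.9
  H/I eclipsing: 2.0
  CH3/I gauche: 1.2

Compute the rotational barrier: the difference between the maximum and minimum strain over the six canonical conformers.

4.9 kcal/mol

CH3 at 0° (eclipsed): I–CH3 eclipsed, H–H eclipsed, H–H eclipsed; 3.1 + 0.9 + 0.9 = 4.9 kcal/mol.
CH3 at 60° (staggered): I–CH3 gauche; 1.2 = 1.2 kcal/mol.
CH3 at 120° (eclipsed): I–H eclipsed, H–CH3 eclipsed, H–H eclipsed; 2.0 + 1.9 + 0.9 = 4.8 kcal/mol.
CH3 at 180° (staggered): no non-H gauche contacts → 0.0 kcal/mol.
CH3 at 240° (eclipsed): I–H eclipsed, H–H eclipsed, H–CH3 eclipsed; 2.0 + 0.9 + 1.9 = 4.8 kcal/mol.
CH3 at 300° (staggered): I–CH3 gauche; 1.2 = 1.2 kcal/mol.
Max at 0° (4.9 kcal/mol), min at 180° (0.0 kcal/mol); barrier = 4.9 kcal/mol.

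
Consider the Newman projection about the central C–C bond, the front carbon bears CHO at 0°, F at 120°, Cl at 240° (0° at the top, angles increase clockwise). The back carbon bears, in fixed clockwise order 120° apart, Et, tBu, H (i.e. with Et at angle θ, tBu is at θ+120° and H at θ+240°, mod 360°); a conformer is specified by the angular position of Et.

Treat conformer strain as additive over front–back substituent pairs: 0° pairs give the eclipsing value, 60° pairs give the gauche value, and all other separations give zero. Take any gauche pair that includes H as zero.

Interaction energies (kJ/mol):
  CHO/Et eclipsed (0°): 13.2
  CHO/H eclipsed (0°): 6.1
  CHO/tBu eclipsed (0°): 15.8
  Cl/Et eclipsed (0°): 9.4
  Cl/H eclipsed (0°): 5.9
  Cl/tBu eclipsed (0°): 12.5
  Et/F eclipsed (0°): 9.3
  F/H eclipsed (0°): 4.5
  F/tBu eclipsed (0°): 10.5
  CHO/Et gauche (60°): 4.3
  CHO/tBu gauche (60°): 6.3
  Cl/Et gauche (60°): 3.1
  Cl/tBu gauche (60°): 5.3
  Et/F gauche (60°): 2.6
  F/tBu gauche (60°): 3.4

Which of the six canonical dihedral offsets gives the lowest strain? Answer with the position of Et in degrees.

Et at 0° (eclipsed): CHO–Et eclipsed, F–tBu eclipsed, Cl–H eclipsed; 13.2 + 10.5 + 5.9 = 29.6 kJ/mol.
Et at 60° (staggered): CHO–Et gauche, F–Et gauche, F–tBu gauche, Cl–tBu gauche; 4.3 + 2.6 + 3.4 + 5.3 = 15.6 kJ/mol.
Et at 120° (eclipsed): CHO–H eclipsed, F–Et eclipsed, Cl–tBu eclipsed; 6.1 + 9.3 + 12.5 = 27.9 kJ/mol.
Et at 180° (staggered): CHO–tBu gauche, F–Et gauche, Cl–Et gauche, Cl–tBu gauche; 6.3 + 2.6 + 3.1 + 5.3 = 17.3 kJ/mol.
Et at 240° (eclipsed): CHO–tBu eclipsed, F–H eclipsed, Cl–Et eclipsed; 15.8 + 4.5 + 9.4 = 29.7 kJ/mol.
Et at 300° (staggered): CHO–Et gauche, CHO–tBu gauche, F–tBu gauche, Cl–Et gauche; 4.3 + 6.3 + 3.4 + 3.1 = 17.1 kJ/mol.
The minimum (15.6 kJ/mol) occurs with Et at 60°.

60°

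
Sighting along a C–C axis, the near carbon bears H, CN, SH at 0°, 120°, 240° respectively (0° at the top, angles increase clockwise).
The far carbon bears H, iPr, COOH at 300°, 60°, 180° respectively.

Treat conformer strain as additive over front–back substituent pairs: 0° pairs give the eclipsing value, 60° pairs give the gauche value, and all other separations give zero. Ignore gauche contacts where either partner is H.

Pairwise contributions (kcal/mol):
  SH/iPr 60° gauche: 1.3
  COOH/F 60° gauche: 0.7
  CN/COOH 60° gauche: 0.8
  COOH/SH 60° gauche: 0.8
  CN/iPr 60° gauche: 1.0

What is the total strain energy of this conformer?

2.6 kcal/mol

This conformer (staggered): CN–iPr gauche, CN–COOH gauche, SH–COOH gauche; 1.0 + 0.8 + 0.8 = 2.6 kcal/mol.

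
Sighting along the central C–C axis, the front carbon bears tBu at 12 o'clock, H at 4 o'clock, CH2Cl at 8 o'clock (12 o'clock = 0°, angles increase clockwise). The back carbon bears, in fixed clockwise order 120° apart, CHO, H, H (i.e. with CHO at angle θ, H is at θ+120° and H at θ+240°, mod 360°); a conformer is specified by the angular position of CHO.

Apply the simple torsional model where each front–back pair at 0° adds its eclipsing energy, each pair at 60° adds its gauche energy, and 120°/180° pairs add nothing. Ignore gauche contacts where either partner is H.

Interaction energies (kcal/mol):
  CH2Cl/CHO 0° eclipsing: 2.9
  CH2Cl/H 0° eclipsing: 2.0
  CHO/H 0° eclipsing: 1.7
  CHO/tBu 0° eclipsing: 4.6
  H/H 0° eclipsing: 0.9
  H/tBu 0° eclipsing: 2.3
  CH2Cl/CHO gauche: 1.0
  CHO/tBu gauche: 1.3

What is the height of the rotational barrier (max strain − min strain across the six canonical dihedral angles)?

6.5 kcal/mol

CHO at 0° (eclipsed): tBu–CHO eclipsed, H–H eclipsed, CH2Cl–H eclipsed; 4.6 + 0.9 + 2.0 = 7.5 kcal/mol.
CHO at 60° (staggered): tBu–CHO gauche; 1.3 = 1.3 kcal/mol.
CHO at 120° (eclipsed): tBu–H eclipsed, H–CHO eclipsed, CH2Cl–H eclipsed; 2.3 + 1.7 + 2.0 = 6.0 kcal/mol.
CHO at 180° (staggered): CH2Cl–CHO gauche; 1.0 = 1.0 kcal/mol.
CHO at 240° (eclipsed): tBu–H eclipsed, H–H eclipsed, CH2Cl–CHO eclipsed; 2.3 + 0.9 + 2.9 = 6.1 kcal/mol.
CHO at 300° (staggered): tBu–CHO gauche, CH2Cl–CHO gauche; 1.3 + 1.0 = 2.3 kcal/mol.
Max at 0° (7.5 kcal/mol), min at 180° (1.0 kcal/mol); barrier = 6.5 kcal/mol.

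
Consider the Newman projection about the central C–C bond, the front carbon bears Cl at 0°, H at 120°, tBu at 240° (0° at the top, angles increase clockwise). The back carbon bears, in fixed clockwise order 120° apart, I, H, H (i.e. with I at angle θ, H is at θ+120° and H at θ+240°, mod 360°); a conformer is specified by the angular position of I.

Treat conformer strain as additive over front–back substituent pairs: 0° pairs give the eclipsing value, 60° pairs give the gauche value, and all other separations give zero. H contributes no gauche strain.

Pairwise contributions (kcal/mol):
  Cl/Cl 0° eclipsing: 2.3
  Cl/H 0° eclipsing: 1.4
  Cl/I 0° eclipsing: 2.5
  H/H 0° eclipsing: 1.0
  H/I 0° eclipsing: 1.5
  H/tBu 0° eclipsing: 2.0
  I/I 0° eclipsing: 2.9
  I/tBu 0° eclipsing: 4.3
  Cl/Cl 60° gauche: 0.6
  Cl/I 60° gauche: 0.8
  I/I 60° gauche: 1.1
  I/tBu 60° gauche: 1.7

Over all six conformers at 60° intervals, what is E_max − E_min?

I at 0° (eclipsed): Cl(0°)/I(0°) eclipsed 2.5; H(120°)/H(120°) eclipsed 1.0; tBu(240°)/H(240°) eclipsed 2.0 → 5.5 kcal/mol.
I at 60° (staggered): Cl(0°)/I(60°) gauche 0.8 → 0.8 kcal/mol.
I at 120° (eclipsed): Cl(0°)/H(0°) eclipsed 1.4; H(120°)/I(120°) eclipsed 1.5; tBu(240°)/H(240°) eclipsed 2.0 → 4.9 kcal/mol.
I at 180° (staggered): tBu(240°)/I(180°) gauche 1.7 → 1.7 kcal/mol.
I at 240° (eclipsed): Cl(0°)/H(0°) eclipsed 1.4; H(120°)/H(120°) eclipsed 1.0; tBu(240°)/I(240°) eclipsed 4.3 → 6.7 kcal/mol.
I at 300° (staggered): Cl(0°)/I(300°) gauche 0.8; tBu(240°)/I(300°) gauche 1.7 → 2.5 kcal/mol.
Max at 240° (6.7 kcal/mol), min at 60° (0.8 kcal/mol); barrier = 5.9 kcal/mol.

5.9 kcal/mol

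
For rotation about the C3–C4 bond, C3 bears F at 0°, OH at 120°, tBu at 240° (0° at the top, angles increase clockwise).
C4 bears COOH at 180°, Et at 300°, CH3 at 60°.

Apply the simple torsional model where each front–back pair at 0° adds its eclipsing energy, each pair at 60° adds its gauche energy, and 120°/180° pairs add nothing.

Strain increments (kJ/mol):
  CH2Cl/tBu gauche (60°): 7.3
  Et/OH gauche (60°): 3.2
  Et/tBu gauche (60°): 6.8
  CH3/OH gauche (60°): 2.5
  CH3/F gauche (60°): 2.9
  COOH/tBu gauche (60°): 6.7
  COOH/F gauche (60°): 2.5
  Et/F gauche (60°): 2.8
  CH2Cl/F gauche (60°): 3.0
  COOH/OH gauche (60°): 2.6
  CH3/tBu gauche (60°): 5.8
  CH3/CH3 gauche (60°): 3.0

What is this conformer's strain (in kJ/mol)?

This conformer is staggered. F at 0° is gauche with Et at 300° (2.8); F at 0° is gauche with CH3 at 60° (2.9); OH at 120° is gauche with COOH at 180° (2.6); OH at 120° is gauche with CH3 at 60° (2.5); tBu at 240° is gauche with COOH at 180° (6.7); tBu at 240° is gauche with Et at 300° (6.8). Total 24.3 kJ/mol.

24.3 kJ/mol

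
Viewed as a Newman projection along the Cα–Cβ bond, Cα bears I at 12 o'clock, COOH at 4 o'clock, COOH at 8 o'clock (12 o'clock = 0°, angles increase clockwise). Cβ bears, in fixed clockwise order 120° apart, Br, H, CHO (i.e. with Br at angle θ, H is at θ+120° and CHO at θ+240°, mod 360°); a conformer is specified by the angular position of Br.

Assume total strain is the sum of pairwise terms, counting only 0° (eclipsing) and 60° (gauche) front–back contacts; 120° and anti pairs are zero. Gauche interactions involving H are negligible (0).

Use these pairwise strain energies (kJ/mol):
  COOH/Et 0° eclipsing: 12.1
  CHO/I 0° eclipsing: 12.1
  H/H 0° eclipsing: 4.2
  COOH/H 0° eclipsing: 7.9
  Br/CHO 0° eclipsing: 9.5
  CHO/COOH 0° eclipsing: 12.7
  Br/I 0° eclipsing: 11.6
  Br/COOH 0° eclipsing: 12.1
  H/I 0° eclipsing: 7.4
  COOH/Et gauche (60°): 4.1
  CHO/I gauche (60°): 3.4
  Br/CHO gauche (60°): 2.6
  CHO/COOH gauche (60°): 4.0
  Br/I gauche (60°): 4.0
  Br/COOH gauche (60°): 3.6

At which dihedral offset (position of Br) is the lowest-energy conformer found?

180°

Br at 0° is eclipsed. I at 0° is eclipsed with Br at 0° (11.6); COOH at 120° is eclipsed with H at 120° (7.9); COOH at 240° is eclipsed with CHO at 240° (12.7). Total 32.2 kJ/mol.
Br at 60° is staggered. I at 0° is gauche with Br at 60° (4.0); I at 0° is gauche with CHO at 300° (3.4); COOH at 120° is gauche with Br at 60° (3.6); COOH at 240° is gauche with CHO at 300° (4.0). Total 15.0 kJ/mol.
Br at 120° is eclipsed. I at 0° is eclipsed with CHO at 0° (12.1); COOH at 120° is eclipsed with Br at 120° (12.1); COOH at 240° is eclipsed with H at 240° (7.9). Total 32.1 kJ/mol.
Br at 180° is staggered. I at 0° is gauche with CHO at 60° (3.4); COOH at 120° is gauche with Br at 180° (3.6); COOH at 120° is gauche with CHO at 60° (4.0); COOH at 240° is gauche with Br at 180° (3.6). Total 14.6 kJ/mol.
Br at 240° is eclipsed. I at 0° is eclipsed with H at 0° (7.4); COOH at 120° is eclipsed with CHO at 120° (12.7); COOH at 240° is eclipsed with Br at 240° (12.1). Total 32.2 kJ/mol.
Br at 300° is staggered. I at 0° is gauche with Br at 300° (4.0); COOH at 120° is gauche with CHO at 180° (4.0); COOH at 240° is gauche with Br at 300° (3.6); COOH at 240° is gauche with CHO at 180° (4.0). Total 15.6 kJ/mol.
The minimum (14.6 kJ/mol) occurs with Br at 180°.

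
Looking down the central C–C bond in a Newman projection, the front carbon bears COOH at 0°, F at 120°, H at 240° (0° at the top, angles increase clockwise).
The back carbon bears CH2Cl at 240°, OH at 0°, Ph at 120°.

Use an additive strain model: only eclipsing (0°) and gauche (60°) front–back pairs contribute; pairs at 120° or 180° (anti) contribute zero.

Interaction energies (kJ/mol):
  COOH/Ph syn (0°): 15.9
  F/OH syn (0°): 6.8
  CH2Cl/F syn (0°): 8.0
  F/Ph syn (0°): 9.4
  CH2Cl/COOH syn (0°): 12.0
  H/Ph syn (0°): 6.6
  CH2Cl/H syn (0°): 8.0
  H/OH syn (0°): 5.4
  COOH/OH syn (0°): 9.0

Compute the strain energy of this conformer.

26.4 kJ/mol

This conformer is eclipsed. COOH at 0° is eclipsed with OH at 0° (9.0); F at 120° is eclipsed with Ph at 120° (9.4); H at 240° is eclipsed with CH2Cl at 240° (8.0). Total 26.4 kJ/mol.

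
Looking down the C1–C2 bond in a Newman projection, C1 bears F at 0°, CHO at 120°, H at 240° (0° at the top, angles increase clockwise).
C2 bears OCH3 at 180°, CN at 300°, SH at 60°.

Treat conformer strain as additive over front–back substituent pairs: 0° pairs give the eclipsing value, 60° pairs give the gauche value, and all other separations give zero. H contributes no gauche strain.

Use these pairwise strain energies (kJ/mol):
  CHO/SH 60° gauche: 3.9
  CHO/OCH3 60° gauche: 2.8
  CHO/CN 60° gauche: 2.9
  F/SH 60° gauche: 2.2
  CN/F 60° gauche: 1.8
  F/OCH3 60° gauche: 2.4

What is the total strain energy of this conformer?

This conformer is staggered. F at 0° is gauche with CN at 300° (1.8); F at 0° is gauche with SH at 60° (2.2); CHO at 120° is gauche with OCH3 at 180° (2.8); CHO at 120° is gauche with SH at 60° (3.9). Total 10.7 kJ/mol.

10.7 kJ/mol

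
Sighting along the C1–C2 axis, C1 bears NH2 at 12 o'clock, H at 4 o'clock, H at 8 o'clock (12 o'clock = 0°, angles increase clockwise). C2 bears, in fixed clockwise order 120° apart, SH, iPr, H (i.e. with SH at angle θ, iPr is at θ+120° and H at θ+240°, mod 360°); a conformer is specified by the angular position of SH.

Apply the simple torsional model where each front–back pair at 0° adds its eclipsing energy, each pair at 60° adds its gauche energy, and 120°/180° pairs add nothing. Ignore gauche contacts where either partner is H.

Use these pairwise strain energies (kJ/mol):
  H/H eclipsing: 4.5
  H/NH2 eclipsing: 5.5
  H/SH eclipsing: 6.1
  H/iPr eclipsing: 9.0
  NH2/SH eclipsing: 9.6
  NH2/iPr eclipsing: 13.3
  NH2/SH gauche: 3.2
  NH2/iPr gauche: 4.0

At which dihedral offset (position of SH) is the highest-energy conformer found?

240°

SH at 0° is eclipsed. NH2 at 0° is eclipsed with SH at 0° (9.6); H at 120° is eclipsed with iPr at 120° (9.0); H at 240° is eclipsed with H at 240° (4.5). Total 23.1 kJ/mol.
SH at 60° is staggered. NH2 at 0° is gauche with SH at 60° (3.2). Total 3.2 kJ/mol.
SH at 120° is eclipsed. NH2 at 0° is eclipsed with H at 0° (5.5); H at 120° is eclipsed with SH at 120° (6.1); H at 240° is eclipsed with iPr at 240° (9.0). Total 20.6 kJ/mol.
SH at 180° is staggered. NH2 at 0° is gauche with iPr at 300° (4.0). Total 4.0 kJ/mol.
SH at 240° is eclipsed. NH2 at 0° is eclipsed with iPr at 0° (13.3); H at 120° is eclipsed with H at 120° (4.5); H at 240° is eclipsed with SH at 240° (6.1). Total 23.9 kJ/mol.
SH at 300° is staggered. NH2 at 0° is gauche with SH at 300° (3.2); NH2 at 0° is gauche with iPr at 60° (4.0). Total 7.2 kJ/mol.
The maximum (23.9 kJ/mol) occurs with SH at 240°.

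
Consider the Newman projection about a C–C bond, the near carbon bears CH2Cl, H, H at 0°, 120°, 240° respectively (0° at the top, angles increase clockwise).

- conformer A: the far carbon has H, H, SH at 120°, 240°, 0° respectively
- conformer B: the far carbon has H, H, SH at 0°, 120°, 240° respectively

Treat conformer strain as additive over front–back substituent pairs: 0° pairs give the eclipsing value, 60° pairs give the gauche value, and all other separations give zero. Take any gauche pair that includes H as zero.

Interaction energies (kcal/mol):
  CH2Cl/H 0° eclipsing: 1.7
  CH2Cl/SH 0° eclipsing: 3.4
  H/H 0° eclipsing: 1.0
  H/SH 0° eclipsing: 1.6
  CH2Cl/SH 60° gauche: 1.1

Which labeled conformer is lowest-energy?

B

A (eclipsed): CH2Cl–SH eclipsed, H–H eclipsed, H–H eclipsed; 3.4 + 1.0 + 1.0 = 5.4 kcal/mol.
B (eclipsed): CH2Cl–H eclipsed, H–H eclipsed, H–SH eclipsed; 1.7 + 1.0 + 1.6 = 4.3 kcal/mol.
B has the lowest total (4.3 kcal/mol).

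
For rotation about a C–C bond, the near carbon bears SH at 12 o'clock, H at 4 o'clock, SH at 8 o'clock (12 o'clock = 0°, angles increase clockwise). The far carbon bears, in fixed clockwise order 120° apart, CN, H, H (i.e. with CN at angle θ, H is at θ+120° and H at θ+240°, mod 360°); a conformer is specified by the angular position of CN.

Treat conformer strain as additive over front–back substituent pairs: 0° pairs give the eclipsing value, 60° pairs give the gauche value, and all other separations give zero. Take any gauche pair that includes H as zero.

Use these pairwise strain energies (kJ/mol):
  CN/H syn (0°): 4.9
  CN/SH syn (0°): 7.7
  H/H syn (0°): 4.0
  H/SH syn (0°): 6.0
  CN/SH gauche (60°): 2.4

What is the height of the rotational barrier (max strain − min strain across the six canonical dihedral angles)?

CN at 0° (eclipsed): SH(0°)/CN(0°) eclipsed 7.7; H(120°)/H(120°) eclipsed 4.0; SH(240°)/H(240°) eclipsed 6.0 → 17.7 kJ/mol.
CN at 60° (staggered): SH(0°)/CN(60°) gauche 2.4 → 2.4 kJ/mol.
CN at 120° (eclipsed): SH(0°)/H(0°) eclipsed 6.0; H(120°)/CN(120°) eclipsed 4.9; SH(240°)/H(240°) eclipsed 6.0 → 16.9 kJ/mol.
CN at 180° (staggered): SH(240°)/CN(180°) gauche 2.4 → 2.4 kJ/mol.
CN at 240° (eclipsed): SH(0°)/H(0°) eclipsed 6.0; H(120°)/H(120°) eclipsed 4.0; SH(240°)/CN(240°) eclipsed 7.7 → 17.7 kJ/mol.
CN at 300° (staggered): SH(0°)/CN(300°) gauche 2.4; SH(240°)/CN(300°) gauche 2.4 → 4.8 kJ/mol.
Max at 0° (17.7 kJ/mol), min at 60° (2.4 kJ/mol); barrier = 15.3 kJ/mol.

15.3 kJ/mol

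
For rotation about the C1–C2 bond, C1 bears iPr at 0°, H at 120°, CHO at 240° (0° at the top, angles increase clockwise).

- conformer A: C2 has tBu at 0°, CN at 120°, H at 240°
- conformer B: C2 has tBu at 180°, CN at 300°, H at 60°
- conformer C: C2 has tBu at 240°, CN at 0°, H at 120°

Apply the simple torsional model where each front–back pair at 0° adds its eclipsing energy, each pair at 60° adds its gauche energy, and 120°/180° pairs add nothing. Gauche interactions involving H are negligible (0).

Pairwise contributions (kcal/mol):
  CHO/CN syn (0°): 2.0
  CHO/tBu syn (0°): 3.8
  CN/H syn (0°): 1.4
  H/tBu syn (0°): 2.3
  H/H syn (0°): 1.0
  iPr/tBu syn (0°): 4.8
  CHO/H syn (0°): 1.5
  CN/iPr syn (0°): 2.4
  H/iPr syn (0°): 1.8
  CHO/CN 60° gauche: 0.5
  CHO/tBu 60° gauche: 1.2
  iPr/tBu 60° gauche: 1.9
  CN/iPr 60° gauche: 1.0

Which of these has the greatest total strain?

A (eclipsed): iPr(0°)/tBu(0°) eclipsed 4.8; H(120°)/CN(120°) eclipsed 1.4; CHO(240°)/H(240°) eclipsed 1.5 → 7.7 kcal/mol.
B (staggered): iPr(0°)/CN(300°) gauche 1.0; CHO(240°)/tBu(180°) gauche 1.2; CHO(240°)/CN(300°) gauche 0.5 → 2.7 kcal/mol.
C (eclipsed): iPr(0°)/CN(0°) eclipsed 2.4; H(120°)/H(120°) eclipsed 1.0; CHO(240°)/tBu(240°) eclipsed 3.8 → 7.2 kcal/mol.
A has the highest total (7.7 kcal/mol).

A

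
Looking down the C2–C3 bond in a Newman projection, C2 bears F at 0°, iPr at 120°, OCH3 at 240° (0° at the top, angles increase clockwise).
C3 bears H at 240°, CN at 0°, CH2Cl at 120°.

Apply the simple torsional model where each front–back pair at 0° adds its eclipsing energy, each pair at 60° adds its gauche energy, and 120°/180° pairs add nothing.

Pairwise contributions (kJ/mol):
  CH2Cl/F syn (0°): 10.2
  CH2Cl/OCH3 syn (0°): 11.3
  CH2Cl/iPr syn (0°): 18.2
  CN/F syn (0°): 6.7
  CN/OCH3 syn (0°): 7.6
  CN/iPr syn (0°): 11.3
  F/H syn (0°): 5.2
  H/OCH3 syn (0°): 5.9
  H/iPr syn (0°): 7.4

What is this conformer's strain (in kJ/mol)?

30.8 kJ/mol

This conformer (eclipsed): F–CN eclipsed, iPr–CH2Cl eclipsed, OCH3–H eclipsed; 6.7 + 18.2 + 5.9 = 30.8 kJ/mol.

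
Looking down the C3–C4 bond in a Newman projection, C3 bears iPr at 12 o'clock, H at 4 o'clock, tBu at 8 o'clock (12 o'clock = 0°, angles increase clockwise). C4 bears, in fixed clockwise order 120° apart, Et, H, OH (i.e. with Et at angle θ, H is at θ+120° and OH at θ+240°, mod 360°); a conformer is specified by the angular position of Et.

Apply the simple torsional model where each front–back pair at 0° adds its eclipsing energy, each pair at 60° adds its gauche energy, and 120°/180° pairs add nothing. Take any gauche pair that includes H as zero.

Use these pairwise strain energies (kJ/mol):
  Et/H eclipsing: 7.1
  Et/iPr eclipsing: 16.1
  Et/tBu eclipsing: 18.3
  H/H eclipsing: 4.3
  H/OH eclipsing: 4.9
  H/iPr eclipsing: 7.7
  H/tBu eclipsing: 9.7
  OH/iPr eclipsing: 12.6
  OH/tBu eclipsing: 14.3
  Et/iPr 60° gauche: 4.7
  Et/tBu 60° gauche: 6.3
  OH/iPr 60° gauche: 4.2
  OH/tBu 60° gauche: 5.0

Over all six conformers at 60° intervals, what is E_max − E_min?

24.2 kJ/mol

Et at 0° (eclipsed): iPr(0°)/Et(0°) eclipsed 16.1; H(120°)/H(120°) eclipsed 4.3; tBu(240°)/OH(240°) eclipsed 14.3 → 34.7 kJ/mol.
Et at 60° (staggered): iPr(0°)/Et(60°) gauche 4.7; iPr(0°)/OH(300°) gauche 4.2; tBu(240°)/OH(300°) gauche 5.0 → 13.9 kJ/mol.
Et at 120° (eclipsed): iPr(0°)/OH(0°) eclipsed 12.6; H(120°)/Et(120°) eclipsed 7.1; tBu(240°)/H(240°) eclipsed 9.7 → 29.4 kJ/mol.
Et at 180° (staggered): iPr(0°)/OH(60°) gauche 4.2; tBu(240°)/Et(180°) gauche 6.3 → 10.5 kJ/mol.
Et at 240° (eclipsed): iPr(0°)/H(0°) eclipsed 7.7; H(120°)/OH(120°) eclipsed 4.9; tBu(240°)/Et(240°) eclipsed 18.3 → 30.9 kJ/mol.
Et at 300° (staggered): iPr(0°)/Et(300°) gauche 4.7; tBu(240°)/Et(300°) gauche 6.3; tBu(240°)/OH(180°) gauche 5.0 → 16.0 kJ/mol.
Max at 0° (34.7 kJ/mol), min at 180° (10.5 kJ/mol); barrier = 24.2 kJ/mol.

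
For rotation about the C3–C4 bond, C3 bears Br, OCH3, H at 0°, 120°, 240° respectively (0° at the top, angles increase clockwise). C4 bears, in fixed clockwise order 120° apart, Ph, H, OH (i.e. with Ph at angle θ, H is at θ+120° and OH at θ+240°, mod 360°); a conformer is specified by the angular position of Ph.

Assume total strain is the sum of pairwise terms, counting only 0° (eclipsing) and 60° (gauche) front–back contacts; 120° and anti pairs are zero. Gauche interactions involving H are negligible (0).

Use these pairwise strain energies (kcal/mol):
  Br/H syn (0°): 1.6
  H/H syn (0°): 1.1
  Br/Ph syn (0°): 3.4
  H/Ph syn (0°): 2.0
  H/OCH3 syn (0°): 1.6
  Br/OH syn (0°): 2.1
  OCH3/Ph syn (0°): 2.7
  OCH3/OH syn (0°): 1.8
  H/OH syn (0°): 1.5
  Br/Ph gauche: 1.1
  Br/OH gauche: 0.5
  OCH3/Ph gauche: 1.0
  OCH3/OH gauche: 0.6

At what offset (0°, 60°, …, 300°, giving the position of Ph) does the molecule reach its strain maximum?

Ph at 0° (eclipsed): Br–Ph eclipsed, OCH3–H eclipsed, H–OH eclipsed; 3.4 + 1.6 + 1.5 = 6.5 kcal/mol.
Ph at 60° (staggered): Br–Ph gauche, Br–OH gauche, OCH3–Ph gauche; 1.1 + 0.5 + 1.0 = 2.6 kcal/mol.
Ph at 120° (eclipsed): Br–OH eclipsed, OCH3–Ph eclipsed, H–H eclipsed; 2.1 + 2.7 + 1.1 = 5.9 kcal/mol.
Ph at 180° (staggered): Br–OH gauche, OCH3–Ph gauche, OCH3–OH gauche; 0.5 + 1.0 + 0.6 = 2.1 kcal/mol.
Ph at 240° (eclipsed): Br–H eclipsed, OCH3–OH eclipsed, H–Ph eclipsed; 1.6 + 1.8 + 2.0 = 5.4 kcal/mol.
Ph at 300° (staggered): Br–Ph gauche, OCH3–OH gauche; 1.1 + 0.6 = 1.7 kcal/mol.
The maximum (6.5 kcal/mol) occurs with Ph at 0°.

0°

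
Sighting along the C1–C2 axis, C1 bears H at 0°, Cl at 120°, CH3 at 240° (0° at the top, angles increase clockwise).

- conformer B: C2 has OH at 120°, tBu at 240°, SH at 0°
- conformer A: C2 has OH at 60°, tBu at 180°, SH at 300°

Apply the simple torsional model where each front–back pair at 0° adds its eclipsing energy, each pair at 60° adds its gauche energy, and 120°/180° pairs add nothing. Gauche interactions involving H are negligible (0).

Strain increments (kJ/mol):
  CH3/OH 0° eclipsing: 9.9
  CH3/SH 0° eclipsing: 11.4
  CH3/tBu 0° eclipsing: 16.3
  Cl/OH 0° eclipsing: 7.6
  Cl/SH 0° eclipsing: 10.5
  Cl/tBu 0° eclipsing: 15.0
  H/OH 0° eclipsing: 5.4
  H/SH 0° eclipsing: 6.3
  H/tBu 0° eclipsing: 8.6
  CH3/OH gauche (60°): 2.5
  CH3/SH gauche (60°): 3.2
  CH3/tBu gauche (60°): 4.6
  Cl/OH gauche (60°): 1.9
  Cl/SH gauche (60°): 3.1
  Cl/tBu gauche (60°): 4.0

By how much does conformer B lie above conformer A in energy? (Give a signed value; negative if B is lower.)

B is eclipsed. H at 0° is eclipsed with SH at 0° (6.3); Cl at 120° is eclipsed with OH at 120° (7.6); CH3 at 240° is eclipsed with tBu at 240° (16.3). Total 30.2 kJ/mol.
A is staggered. Cl at 120° is gauche with OH at 60° (1.9); Cl at 120° is gauche with tBu at 180° (4.0); CH3 at 240° is gauche with tBu at 180° (4.6); CH3 at 240° is gauche with SH at 300° (3.2). Total 13.7 kJ/mol.
E(B) − E(A) = 30.2 − 13.7 = +16.5 kJ/mol.

+16.5 kJ/mol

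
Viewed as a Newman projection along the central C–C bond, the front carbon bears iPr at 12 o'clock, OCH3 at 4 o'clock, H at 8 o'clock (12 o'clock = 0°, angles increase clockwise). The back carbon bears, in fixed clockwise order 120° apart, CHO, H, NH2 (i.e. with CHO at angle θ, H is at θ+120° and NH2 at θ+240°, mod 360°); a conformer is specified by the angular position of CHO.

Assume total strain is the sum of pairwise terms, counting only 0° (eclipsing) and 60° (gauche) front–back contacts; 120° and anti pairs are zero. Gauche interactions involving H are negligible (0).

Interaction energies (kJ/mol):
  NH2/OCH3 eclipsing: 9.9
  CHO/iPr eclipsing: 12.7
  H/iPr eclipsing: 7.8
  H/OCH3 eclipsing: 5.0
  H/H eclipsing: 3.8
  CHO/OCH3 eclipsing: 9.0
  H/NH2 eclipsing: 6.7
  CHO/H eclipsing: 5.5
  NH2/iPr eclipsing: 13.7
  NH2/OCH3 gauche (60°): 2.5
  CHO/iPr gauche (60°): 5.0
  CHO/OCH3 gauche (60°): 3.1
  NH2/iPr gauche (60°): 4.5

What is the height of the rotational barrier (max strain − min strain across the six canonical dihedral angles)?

19.0 kJ/mol

CHO at 0° (eclipsed): iPr–CHO eclipsed, OCH3–H eclipsed, H–NH2 eclipsed; 12.7 + 5.0 + 6.7 = 24.4 kJ/mol.
CHO at 60° (staggered): iPr–CHO gauche, iPr–NH2 gauche, OCH3–CHO gauche; 5.0 + 4.5 + 3.1 = 12.6 kJ/mol.
CHO at 120° (eclipsed): iPr–NH2 eclipsed, OCH3–CHO eclipsed, H–H eclipsed; 13.7 + 9.0 + 3.8 = 26.5 kJ/mol.
CHO at 180° (staggered): iPr–NH2 gauche, OCH3–CHO gauche, OCH3–NH2 gauche; 4.5 + 3.1 + 2.5 = 10.1 kJ/mol.
CHO at 240° (eclipsed): iPr–H eclipsed, OCH3–NH2 eclipsed, H–CHO eclipsed; 7.8 + 9.9 + 5.5 = 23.2 kJ/mol.
CHO at 300° (staggered): iPr–CHO gauche, OCH3–NH2 gauche; 5.0 + 2.5 = 7.5 kJ/mol.
Max at 120° (26.5 kJ/mol), min at 300° (7.5 kJ/mol); barrier = 19.0 kJ/mol.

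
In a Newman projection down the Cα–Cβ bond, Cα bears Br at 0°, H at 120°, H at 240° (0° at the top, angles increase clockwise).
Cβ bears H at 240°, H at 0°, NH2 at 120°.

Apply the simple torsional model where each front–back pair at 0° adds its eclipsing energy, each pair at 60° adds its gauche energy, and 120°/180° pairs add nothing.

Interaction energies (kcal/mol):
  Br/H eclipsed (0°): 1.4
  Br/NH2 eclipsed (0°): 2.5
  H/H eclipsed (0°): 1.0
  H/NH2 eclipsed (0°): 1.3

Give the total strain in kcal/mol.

3.7 kcal/mol

This conformer (eclipsed): Br(0°)/H(0°) eclipsed 1.4; H(120°)/NH2(120°) eclipsed 1.3; H(240°)/H(240°) eclipsed 1.0 → 3.7 kcal/mol.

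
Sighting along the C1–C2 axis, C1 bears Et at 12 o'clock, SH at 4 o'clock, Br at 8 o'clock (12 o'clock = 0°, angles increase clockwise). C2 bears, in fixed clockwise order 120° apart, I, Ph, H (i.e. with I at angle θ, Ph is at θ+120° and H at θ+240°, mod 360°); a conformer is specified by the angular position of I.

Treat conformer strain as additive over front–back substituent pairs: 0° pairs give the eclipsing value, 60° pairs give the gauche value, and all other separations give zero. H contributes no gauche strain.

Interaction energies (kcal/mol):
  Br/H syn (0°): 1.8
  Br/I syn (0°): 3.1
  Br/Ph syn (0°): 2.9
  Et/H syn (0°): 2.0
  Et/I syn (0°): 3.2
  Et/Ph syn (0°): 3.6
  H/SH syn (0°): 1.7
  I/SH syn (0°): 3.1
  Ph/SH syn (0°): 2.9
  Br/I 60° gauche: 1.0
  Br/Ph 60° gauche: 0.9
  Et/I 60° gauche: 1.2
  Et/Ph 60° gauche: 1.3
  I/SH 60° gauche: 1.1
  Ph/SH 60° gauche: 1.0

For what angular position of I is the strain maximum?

I at 0° is eclipsed. Et at 0° is eclipsed with I at 0° (3.2); SH at 120° is eclipsed with Ph at 120° (2.9); Br at 240° is eclipsed with H at 240° (1.8). Total 7.9 kcal/mol.
I at 60° is staggered. Et at 0° is gauche with I at 60° (1.2); SH at 120° is gauche with I at 60° (1.1); SH at 120° is gauche with Ph at 180° (1.0); Br at 240° is gauche with Ph at 180° (0.9). Total 4.2 kcal/mol.
I at 120° is eclipsed. Et at 0° is eclipsed with H at 0° (2.0); SH at 120° is eclipsed with I at 120° (3.1); Br at 240° is eclipsed with Ph at 240° (2.9). Total 8.0 kcal/mol.
I at 180° is staggered. Et at 0° is gauche with Ph at 300° (1.3); SH at 120° is gauche with I at 180° (1.1); Br at 240° is gauche with I at 180° (1.0); Br at 240° is gauche with Ph at 300° (0.9). Total 4.3 kcal/mol.
I at 240° is eclipsed. Et at 0° is eclipsed with Ph at 0° (3.6); SH at 120° is eclipsed with H at 120° (1.7); Br at 240° is eclipsed with I at 240° (3.1). Total 8.4 kcal/mol.
I at 300° is staggered. Et at 0° is gauche with I at 300° (1.2); Et at 0° is gauche with Ph at 60° (1.3); SH at 120° is gauche with Ph at 60° (1.0); Br at 240° is gauche with I at 300° (1.0). Total 4.5 kcal/mol.
The maximum (8.4 kcal/mol) occurs with I at 240°.

240°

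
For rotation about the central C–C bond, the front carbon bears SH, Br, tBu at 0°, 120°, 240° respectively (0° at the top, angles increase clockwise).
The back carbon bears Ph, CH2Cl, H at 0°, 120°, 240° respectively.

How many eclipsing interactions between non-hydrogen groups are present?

2

Non-H eclipsing pairs: SH(0°)/Ph(0°); Br(120°)/CH2Cl(120°) — 2 interactions.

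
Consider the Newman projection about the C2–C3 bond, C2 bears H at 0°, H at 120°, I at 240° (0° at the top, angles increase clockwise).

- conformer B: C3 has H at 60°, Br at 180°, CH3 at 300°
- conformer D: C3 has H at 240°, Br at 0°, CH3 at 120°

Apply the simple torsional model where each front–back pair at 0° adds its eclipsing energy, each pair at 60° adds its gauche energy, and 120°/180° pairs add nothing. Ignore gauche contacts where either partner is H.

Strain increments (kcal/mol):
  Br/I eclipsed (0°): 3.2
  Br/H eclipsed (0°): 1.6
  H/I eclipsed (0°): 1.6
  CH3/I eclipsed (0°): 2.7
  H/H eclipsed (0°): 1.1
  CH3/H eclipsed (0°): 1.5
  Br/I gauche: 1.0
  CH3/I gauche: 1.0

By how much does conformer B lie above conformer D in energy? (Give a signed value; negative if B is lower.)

-2.7 kcal/mol

B (staggered): I–Br gauche, I–CH3 gauche; 1.0 + 1.0 = 2.0 kcal/mol.
D (eclipsed): H–Br eclipsed, H–CH3 eclipsed, I–H eclipsed; 1.6 + 1.5 + 1.6 = 4.7 kcal/mol.
E(B) − E(D) = 2.0 − 4.7 = -2.7 kcal/mol.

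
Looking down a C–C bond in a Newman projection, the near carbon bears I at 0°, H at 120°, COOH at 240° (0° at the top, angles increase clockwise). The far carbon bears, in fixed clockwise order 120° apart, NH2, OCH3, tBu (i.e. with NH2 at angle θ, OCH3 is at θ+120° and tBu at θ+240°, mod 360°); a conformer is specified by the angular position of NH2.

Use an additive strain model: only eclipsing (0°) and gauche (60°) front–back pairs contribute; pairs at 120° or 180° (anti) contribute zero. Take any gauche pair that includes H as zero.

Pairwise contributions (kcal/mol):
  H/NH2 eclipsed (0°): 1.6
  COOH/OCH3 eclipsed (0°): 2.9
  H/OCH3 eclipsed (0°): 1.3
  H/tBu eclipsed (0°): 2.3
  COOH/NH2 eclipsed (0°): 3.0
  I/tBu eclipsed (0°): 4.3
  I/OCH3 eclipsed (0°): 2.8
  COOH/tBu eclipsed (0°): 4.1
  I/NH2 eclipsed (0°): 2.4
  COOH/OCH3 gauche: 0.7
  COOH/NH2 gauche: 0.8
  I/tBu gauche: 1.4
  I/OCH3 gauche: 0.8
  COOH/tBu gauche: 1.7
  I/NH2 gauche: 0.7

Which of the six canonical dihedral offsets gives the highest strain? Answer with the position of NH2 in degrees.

NH2 at 0° (eclipsed): I(0°)/NH2(0°) eclipsed 2.4; H(120°)/OCH3(120°) eclipsed 1.3; COOH(240°)/tBu(240°) eclipsed 4.1 → 7.8 kcal/mol.
NH2 at 60° (staggered): I(0°)/NH2(60°) gauche 0.7; I(0°)/tBu(300°) gauche 1.4; COOH(240°)/OCH3(180°) gauche 0.7; COOH(240°)/tBu(300°) gauche 1.7 → 4.5 kcal/mol.
NH2 at 120° (eclipsed): I(0°)/tBu(0°) eclipsed 4.3; H(120°)/NH2(120°) eclipsed 1.6; COOH(240°)/OCH3(240°) eclipsed 2.9 → 8.8 kcal/mol.
NH2 at 180° (staggered): I(0°)/OCH3(300°) gauche 0.8; I(0°)/tBu(60°) gauche 1.4; COOH(240°)/NH2(180°) gauche 0.8; COOH(240°)/OCH3(300°) gauche 0.7 → 3.7 kcal/mol.
NH2 at 240° (eclipsed): I(0°)/OCH3(0°) eclipsed 2.8; H(120°)/tBu(120°) eclipsed 2.3; COOH(240°)/NH2(240°) eclipsed 3.0 → 8.1 kcal/mol.
NH2 at 300° (staggered): I(0°)/NH2(300°) gauche 0.7; I(0°)/OCH3(60°) gauche 0.8; COOH(240°)/NH2(300°) gauche 0.8; COOH(240°)/tBu(180°) gauche 1.7 → 4.0 kcal/mol.
The maximum (8.8 kcal/mol) occurs with NH2 at 120°.

120°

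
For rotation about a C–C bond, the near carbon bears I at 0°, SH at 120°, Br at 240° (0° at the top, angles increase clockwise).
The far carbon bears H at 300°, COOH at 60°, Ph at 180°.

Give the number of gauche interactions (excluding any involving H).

Non-H gauche pairs: I(0°)/COOH(60°); SH(120°)/COOH(60°); SH(120°)/Ph(180°); Br(240°)/Ph(180°) — 4 interactions.

4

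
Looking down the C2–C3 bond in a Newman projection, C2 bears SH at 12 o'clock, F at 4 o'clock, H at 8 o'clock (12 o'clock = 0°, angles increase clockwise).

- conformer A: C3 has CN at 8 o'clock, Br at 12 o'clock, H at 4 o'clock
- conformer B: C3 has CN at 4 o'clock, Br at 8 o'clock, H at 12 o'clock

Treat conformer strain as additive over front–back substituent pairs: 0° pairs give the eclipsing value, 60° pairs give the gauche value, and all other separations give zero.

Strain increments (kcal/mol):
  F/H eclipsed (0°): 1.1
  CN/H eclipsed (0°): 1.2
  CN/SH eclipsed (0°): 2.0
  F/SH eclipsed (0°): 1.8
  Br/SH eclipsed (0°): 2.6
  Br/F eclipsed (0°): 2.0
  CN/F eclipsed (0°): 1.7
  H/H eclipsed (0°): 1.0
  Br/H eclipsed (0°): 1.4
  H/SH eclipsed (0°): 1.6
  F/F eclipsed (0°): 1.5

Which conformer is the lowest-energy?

A (eclipsed): SH(0°)/Br(0°) eclipsed 2.6; F(120°)/H(120°) eclipsed 1.1; H(240°)/CN(240°) eclipsed 1.2 → 4.9 kcal/mol.
B (eclipsed): SH(0°)/H(0°) eclipsed 1.6; F(120°)/CN(120°) eclipsed 1.7; H(240°)/Br(240°) eclipsed 1.4 → 4.7 kcal/mol.
B has the lowest total (4.7 kcal/mol).

B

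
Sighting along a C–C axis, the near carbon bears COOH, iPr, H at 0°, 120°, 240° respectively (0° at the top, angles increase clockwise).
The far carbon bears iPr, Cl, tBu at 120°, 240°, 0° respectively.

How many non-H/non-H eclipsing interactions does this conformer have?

Non-H eclipsing pairs: COOH(0°)/tBu(0°); iPr(120°)/iPr(120°) — 2 interactions.

2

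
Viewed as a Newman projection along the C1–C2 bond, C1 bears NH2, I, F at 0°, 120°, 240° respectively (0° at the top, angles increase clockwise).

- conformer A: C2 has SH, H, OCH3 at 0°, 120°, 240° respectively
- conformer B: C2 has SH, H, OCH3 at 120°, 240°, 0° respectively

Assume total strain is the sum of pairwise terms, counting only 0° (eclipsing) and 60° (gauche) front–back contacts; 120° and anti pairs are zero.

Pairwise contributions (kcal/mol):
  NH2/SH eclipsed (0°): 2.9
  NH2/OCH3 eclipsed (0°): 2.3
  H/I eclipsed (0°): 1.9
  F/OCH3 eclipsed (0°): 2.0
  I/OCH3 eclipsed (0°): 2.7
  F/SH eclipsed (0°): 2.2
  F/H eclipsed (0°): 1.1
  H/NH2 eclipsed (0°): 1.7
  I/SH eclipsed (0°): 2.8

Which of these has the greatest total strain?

A (eclipsed): NH2–SH eclipsed, I–H eclipsed, F–OCH3 eclipsed; 2.9 + 1.9 + 2.0 = 6.8 kcal/mol.
B (eclipsed): NH2–OCH3 eclipsed, I–SH eclipsed, F–H eclipsed; 2.3 + 2.8 + 1.1 = 6.2 kcal/mol.
A has the highest total (6.8 kcal/mol).

A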